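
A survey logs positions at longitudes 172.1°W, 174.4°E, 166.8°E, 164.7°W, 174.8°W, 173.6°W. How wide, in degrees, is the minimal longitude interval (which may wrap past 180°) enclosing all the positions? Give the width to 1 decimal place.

28.5°

Sort the longitudes: -174.8°, -173.6°, -172.1°, -164.7°, +166.8°, +174.4°.
Eastward gaps between consecutive values (wrapping around): 1.2°, 1.5°, 7.4°, 331.5°, 7.6°, 10.8°.
Largest gap = 331.5° ⇒ minimal covering band is its complement: 360° − 331.5° = 28.5°.
Band runs from +166.8° eastward to -164.7°, crossing the antimeridian.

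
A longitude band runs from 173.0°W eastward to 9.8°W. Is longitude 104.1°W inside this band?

Band width going east from -173.0° to -9.8°: ((-9.8 − -173.0) mod 360) = 163.2°.
Offset of -104.1° east of the west edge: ((-104.1 − -173.0) mod 360) = 68.9°.
68.9° ≤ 163.2° ⇒ inside.

Yes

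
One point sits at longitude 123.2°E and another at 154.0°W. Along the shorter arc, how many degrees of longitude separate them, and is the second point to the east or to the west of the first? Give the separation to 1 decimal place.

82.8° east

Raw difference: -154.0 − 123.2 = -277.2°.
Normalise into (−180°, 180°]: -277.2° + 360° = 82.8°.
Positive ⇒ the second point lies to the east; separation 82.8°.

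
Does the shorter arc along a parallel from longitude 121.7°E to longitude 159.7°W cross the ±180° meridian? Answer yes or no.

Naïve |-159.7 − 121.7| = 281.4° > 180°, so the shorter arc goes the other way round — across 180°.
Signed shortest Δλ = ((-159.7 − 121.7 + 180) mod 360) − 180 = 78.6°.
Going east by 78.6° from +121.7° passes through 180° before reaching -159.7°.

Yes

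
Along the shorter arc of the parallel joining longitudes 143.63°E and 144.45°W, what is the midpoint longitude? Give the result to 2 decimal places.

Signed shortest Δλ from +143.63° to -144.45° is +71.92°.
Midpoint longitude = +143.63° + (+71.92°)/2 = +143.63° + 35.96° = +179.59°.
(The naïve average (+143.63 + -144.45)/2 = -0.41° is on the wrong side of the globe.)

179.59°E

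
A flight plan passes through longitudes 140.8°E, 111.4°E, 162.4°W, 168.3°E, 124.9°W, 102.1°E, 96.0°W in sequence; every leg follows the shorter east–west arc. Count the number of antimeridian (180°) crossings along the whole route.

5

Leg 1: +140.8° → +111.4°, shortest Δλ = -29.4° (west) — does not cross 180°.
Leg 2: +111.4° → -162.4°, shortest Δλ = 86.2° (east) — crosses 180°.
Leg 3: -162.4° → +168.3°, shortest Δλ = -29.3° (west) — crosses 180°.
Leg 4: +168.3° → -124.9°, shortest Δλ = 66.8° (east) — crosses 180°.
Leg 5: -124.9° → +102.1°, shortest Δλ = -133.0° (west) — crosses 180°.
Leg 6: +102.1° → -96.0°, shortest Δλ = 161.9° (east) — crosses 180°.
Total crossings: 5.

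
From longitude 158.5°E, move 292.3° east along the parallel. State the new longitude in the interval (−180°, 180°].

Start at +158.5°; shift +292.3° → +450.8°.
+450.8° lies outside (−180°, 180°]; subtract 360° → +90.8°.

90.8°E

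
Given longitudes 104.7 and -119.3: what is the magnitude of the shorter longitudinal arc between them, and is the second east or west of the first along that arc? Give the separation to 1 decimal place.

Raw difference: -119.3 − 104.7 = -224.0°.
Normalise into (−180°, 180°]: -224.0° + 360° = 136.0°.
Positive ⇒ the second point lies to the east; separation 136.0°.

136.0° east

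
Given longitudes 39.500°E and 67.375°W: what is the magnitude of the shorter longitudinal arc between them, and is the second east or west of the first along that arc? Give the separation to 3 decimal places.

Raw difference: -67.375 − 39.500 = -106.875°.
Normalise into (−180°, 180°]: -106.875° stays -106.875°.
Negative ⇒ the second point lies to the west; separation 106.875°.

106.875° west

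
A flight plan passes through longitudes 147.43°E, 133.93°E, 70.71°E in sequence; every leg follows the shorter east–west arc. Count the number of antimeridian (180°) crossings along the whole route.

0

Leg 1: +147.43° → +133.93°, shortest Δλ = -13.5° (west) — does not cross 180°.
Leg 2: +133.93° → +70.71°, shortest Δλ = -63.22° (west) — does not cross 180°.
Total crossings: 0.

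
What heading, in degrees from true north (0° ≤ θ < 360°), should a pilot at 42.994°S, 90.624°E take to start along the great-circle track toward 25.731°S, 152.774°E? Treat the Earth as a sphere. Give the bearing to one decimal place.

92.2°

Δλ = 152.774 − 90.624 = 62.150°.
θ = atan2( sin Δλ · cos φ₂ , cos φ₁ · sin φ₂ − sin φ₁ · cos φ₂ · cos Δλ )
  = atan2(0.79650, -0.03057) = 92.198° → normalised to [0°, 360°): 92.198°.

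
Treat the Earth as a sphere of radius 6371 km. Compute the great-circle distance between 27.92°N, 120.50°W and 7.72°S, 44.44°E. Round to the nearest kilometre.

Δλ = 44.44 − -120.50 = 164.94°.
Δφ = -7.72 − 27.92 = -35.64°.
a = sin²(Δφ/2) + cos φ₁ · cos φ₂ · sin²(Δλ/2) = 0.954210.
c = 2·atan2(√a, √(1−a)) = 2.71029 rad → d = 6371·c ≈ 17267.23 km.

17267 km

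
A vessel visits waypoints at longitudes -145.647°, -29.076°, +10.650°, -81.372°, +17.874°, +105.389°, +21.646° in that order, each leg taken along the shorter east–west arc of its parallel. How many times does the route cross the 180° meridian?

0

Leg 1: -145.647° → -29.076°, shortest Δλ = 116.571° (east) — does not cross 180°.
Leg 2: -29.076° → +10.650°, shortest Δλ = 39.726° (east) — does not cross 180°.
Leg 3: +10.650° → -81.372°, shortest Δλ = -92.022° (west) — does not cross 180°.
Leg 4: -81.372° → +17.874°, shortest Δλ = 99.246° (east) — does not cross 180°.
Leg 5: +17.874° → +105.389°, shortest Δλ = 87.515° (east) — does not cross 180°.
Leg 6: +105.389° → +21.646°, shortest Δλ = -83.743° (west) — does not cross 180°.
Total crossings: 0.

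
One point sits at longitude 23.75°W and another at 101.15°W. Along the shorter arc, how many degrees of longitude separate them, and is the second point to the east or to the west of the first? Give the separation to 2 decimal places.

77.40° west

Raw difference: -101.15 − -23.75 = -77.4°.
Normalise into (−180°, 180°]: -77.4° stays -77.4°.
Negative ⇒ the second point lies to the west; separation 77.40°.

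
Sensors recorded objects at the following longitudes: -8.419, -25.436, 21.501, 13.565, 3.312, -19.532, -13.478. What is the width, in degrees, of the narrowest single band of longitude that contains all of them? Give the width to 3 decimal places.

46.937°

Sort the longitudes: -25.436°, -19.532°, -13.478°, -8.419°, +3.312°, +13.565°, +21.501°.
Eastward gaps between consecutive values (wrapping around): 5.904°, 6.054°, 5.059°, 11.731°, 10.253°, 7.936°, 313.063°.
Largest gap = 313.063° ⇒ minimal covering band is its complement: 360° − 313.063° = 46.937°.
Band runs from -25.436° eastward to +21.501°.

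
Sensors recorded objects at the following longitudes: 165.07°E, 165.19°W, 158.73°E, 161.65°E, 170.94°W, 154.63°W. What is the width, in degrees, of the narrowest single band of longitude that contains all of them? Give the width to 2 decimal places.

Sort the longitudes: -170.94°, -165.19°, -154.63°, +158.73°, +161.65°, +165.07°.
Eastward gaps between consecutive values (wrapping around): 5.75°, 10.56°, 313.36°, 2.92°, 3.42°, 23.99°.
Largest gap = 313.36° ⇒ minimal covering band is its complement: 360° − 313.36° = 46.64°.
Band runs from +158.73° eastward to -154.63°, crossing the antimeridian.

46.64°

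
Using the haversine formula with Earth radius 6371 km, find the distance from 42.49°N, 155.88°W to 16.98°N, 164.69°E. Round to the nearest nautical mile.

2528 nmi

Δλ = 164.69 − -155.88 = 320.57°; wrapped into (−180°, 180°]: -39.43°.
Δφ = 16.98 − 42.49 = -25.51°.
a = sin²(Δφ/2) + cos φ₁ · cos φ₂ · sin²(Δλ/2) = 0.129002.
c = 2·atan2(√a, √(1−a)) = 0.73475 rad → d = 6371·c ≈ 4681.11 km ≈ 2527.60 nmi.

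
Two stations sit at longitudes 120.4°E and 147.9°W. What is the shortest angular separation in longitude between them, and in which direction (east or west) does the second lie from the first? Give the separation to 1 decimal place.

91.7° east

Raw difference: -147.9 − 120.4 = -268.3°.
Normalise into (−180°, 180°]: -268.3° + 360° = 91.7°.
Positive ⇒ the second point lies to the east; separation 91.7°.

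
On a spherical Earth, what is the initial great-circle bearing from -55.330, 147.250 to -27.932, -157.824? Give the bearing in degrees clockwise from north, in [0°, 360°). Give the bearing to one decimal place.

Δλ = -157.824 − 147.250 = -305.074°; wrapped into (−180°, 180°]: 54.926°.
θ = atan2( sin Δλ · cos φ₂ , cos φ₁ · sin φ₂ − sin φ₁ · cos φ₂ · cos Δλ )
  = atan2(0.72307, 0.15108) = 78.198° → normalised to [0°, 360°): 78.198°.

78.2°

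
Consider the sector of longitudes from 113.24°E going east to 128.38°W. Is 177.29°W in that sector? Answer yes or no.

Band width going east from +113.24° to -128.38°: ((-128.38 − 113.24) mod 360) = 118.38°.
Offset of -177.29° east of the west edge: ((-177.29 − 113.24) mod 360) = 69.47°.
69.47° ≤ 118.38° ⇒ inside.

Yes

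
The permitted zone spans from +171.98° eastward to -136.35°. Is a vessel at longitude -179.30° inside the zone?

Yes

Band width going east from +171.98° to -136.35°: ((-136.35 − 171.98) mod 360) = 51.67°.
Offset of -179.30° east of the west edge: ((-179.30 − 171.98) mod 360) = 8.72°.
8.72° ≤ 51.67° ⇒ inside.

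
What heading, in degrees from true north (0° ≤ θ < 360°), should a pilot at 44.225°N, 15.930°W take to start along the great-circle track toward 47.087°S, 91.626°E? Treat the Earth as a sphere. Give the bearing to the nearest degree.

Δλ = 91.626 − -15.930 = 107.556°.
θ = atan2( sin Δλ · cos φ₂ , cos φ₁ · sin φ₂ − sin φ₁ · cos φ₂ · cos Δλ )
  = atan2(0.64917, -0.38159) = 120.447° → normalised to [0°, 360°): 120.447°.

120°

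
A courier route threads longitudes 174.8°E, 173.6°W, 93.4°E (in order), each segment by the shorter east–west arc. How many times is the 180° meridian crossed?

Leg 1: +174.8° → -173.6°, shortest Δλ = 11.6° (east) — crosses 180°.
Leg 2: -173.6° → +93.4°, shortest Δλ = -93.0° (west) — crosses 180°.
Total crossings: 2.

2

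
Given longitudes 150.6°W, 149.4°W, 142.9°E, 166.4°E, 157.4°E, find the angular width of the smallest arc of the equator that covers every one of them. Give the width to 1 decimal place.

Sort the longitudes: -150.6°, -149.4°, +142.9°, +157.4°, +166.4°.
Eastward gaps between consecutive values (wrapping around): 1.2°, 292.3°, 14.5°, 9.0°, 43.0°.
Largest gap = 292.3° ⇒ minimal covering band is its complement: 360° − 292.3° = 67.7°.
Band runs from +142.9° eastward to -149.4°, crossing the antimeridian.

67.7°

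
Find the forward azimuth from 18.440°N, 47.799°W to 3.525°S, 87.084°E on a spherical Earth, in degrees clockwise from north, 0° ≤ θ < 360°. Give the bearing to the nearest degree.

77°

Δλ = 87.084 − -47.799 = 134.883°.
θ = atan2( sin Δλ · cos φ₂ , cos φ₁ · sin φ₂ − sin φ₁ · cos φ₂ · cos Δλ )
  = atan2(0.70721, 0.16446) = 76.909° → normalised to [0°, 360°): 76.909°.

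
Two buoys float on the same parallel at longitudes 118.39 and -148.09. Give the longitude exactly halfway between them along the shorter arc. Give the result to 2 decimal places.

+165.15°

Signed shortest Δλ from +118.39° to -148.09° is +93.52°.
Midpoint longitude = +118.39° + (+93.52°)/2 = +118.39° + 46.76° = +165.15°.
(The naïve average (+118.39 + -148.09)/2 = -14.85° is on the wrong side of the globe.)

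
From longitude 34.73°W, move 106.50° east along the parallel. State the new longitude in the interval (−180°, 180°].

Start at -34.73°; shift +106.50° → +71.77°.
+71.77° already lies in (−180°, 180°].

71.77°E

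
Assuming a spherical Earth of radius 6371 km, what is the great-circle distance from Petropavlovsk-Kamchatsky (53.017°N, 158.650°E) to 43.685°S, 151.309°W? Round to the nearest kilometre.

Δλ = -151.309 − 158.650 = -309.959°; wrapped into (−180°, 180°]: 50.041°.
Δφ = -43.685 − 53.017 = -96.702°.
a = sin²(Δφ/2) + cos φ₁ · cos φ₂ · sin²(Δλ/2) = 0.636171.
c = 2·atan2(√a, √(1−a)) = 1.84662 rad → d = 6371·c ≈ 11764.83 km.

11765 km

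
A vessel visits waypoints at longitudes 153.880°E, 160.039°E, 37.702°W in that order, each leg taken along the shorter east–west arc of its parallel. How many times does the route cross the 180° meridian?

1

Leg 1: +153.880° → +160.039°, shortest Δλ = 6.159° (east) — does not cross 180°.
Leg 2: +160.039° → -37.702°, shortest Δλ = 162.259° (east) — crosses 180°.
Total crossings: 1.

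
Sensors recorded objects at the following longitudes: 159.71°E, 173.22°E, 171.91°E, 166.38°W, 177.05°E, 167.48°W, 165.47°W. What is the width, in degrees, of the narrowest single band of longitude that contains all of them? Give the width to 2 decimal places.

34.82°

Sort the longitudes: -167.48°, -166.38°, -165.47°, +159.71°, +171.91°, +173.22°, +177.05°.
Eastward gaps between consecutive values (wrapping around): 1.10°, 0.91°, 325.18°, 12.20°, 1.31°, 3.83°, 15.47°.
Largest gap = 325.18° ⇒ minimal covering band is its complement: 360° − 325.18° = 34.82°.
Band runs from +159.71° eastward to -165.47°, crossing the antimeridian.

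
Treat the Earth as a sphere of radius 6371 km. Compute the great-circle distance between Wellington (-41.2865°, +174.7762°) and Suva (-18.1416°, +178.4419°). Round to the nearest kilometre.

2597 km

Δλ = 178.4419 − 174.7762 = 3.6657°.
Δφ = -18.1416 − -41.2865 = 23.1449°.
a = sin²(Δφ/2) + cos φ₁ · cos φ₂ · sin²(Δλ/2) = 0.040974.
c = 2·atan2(√a, √(1−a)) = 0.40766 rad → d = 6371·c ≈ 2597.17 km.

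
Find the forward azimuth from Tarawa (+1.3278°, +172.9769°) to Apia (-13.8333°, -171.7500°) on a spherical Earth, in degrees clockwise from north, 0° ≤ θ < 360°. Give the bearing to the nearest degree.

Δλ = -171.7500 − 172.9769 = -344.7269°; wrapped into (−180°, 180°]: 15.2731°.
θ = atan2( sin Δλ · cos φ₂ , cos φ₁ · sin φ₂ − sin φ₁ · cos φ₂ · cos Δλ )
  = atan2(0.25578, -0.26074) = 135.550° → normalised to [0°, 360°): 135.550°.

136°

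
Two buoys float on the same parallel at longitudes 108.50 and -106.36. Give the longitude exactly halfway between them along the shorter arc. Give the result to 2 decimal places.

-178.93°

Signed shortest Δλ from +108.50° to -106.36° is +145.14°.
Midpoint longitude = +108.50° + (+145.14°)/2 = +108.50° + 72.57° = +181.07°.
Normalise into (−180°, 180°]: -178.93°.
(The naïve average (+108.50 + -106.36)/2 = 1.07° is on the wrong side of the globe.)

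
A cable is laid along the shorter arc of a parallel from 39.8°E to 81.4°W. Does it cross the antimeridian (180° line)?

No

Signed shortest Δλ = ((-81.4 − 39.8 + 180) mod 360) − 180 = -121.2°.
Going west by 121.2° from +39.8° reaches -81.4° without touching 180°.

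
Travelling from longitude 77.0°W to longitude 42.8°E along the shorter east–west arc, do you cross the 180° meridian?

No

Signed shortest Δλ = ((42.8 − -77.0 + 180) mod 360) − 180 = 119.8°.
Going east by 119.8° from -77.0° reaches +42.8° without touching 180°.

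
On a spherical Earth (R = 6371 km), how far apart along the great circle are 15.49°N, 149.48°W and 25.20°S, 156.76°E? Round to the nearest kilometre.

7374 km

Δλ = 156.76 − -149.48 = 306.24°; wrapped into (−180°, 180°]: -53.76°.
Δφ = -25.20 − 15.49 = -40.69°.
a = sin²(Δφ/2) + cos φ₁ · cos φ₂ · sin²(Δλ/2) = 0.299118.
c = 2·atan2(√a, √(1−a)) = 1.15735 rad → d = 6371·c ≈ 7373.51 km.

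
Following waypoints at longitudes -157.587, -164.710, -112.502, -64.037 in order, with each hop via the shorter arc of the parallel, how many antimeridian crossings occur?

Leg 1: -157.587° → -164.710°, shortest Δλ = -7.123° (west) — does not cross 180°.
Leg 2: -164.710° → -112.502°, shortest Δλ = 52.208° (east) — does not cross 180°.
Leg 3: -112.502° → -64.037°, shortest Δλ = 48.465° (east) — does not cross 180°.
Total crossings: 0.

0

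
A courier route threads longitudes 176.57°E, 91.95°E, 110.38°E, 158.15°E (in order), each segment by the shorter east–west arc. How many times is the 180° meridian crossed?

Leg 1: +176.57° → +91.95°, shortest Δλ = -84.62° (west) — does not cross 180°.
Leg 2: +91.95° → +110.38°, shortest Δλ = 18.43° (east) — does not cross 180°.
Leg 3: +110.38° → +158.15°, shortest Δλ = 47.77° (east) — does not cross 180°.
Total crossings: 0.

0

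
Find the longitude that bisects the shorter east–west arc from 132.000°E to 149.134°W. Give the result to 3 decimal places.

Signed shortest Δλ from +132.000° to -149.134° is +78.866°.
Midpoint longitude = +132.000° + (+78.866°)/2 = +132.000° + 39.433° = +171.433°.
(The naïve average (+132.000 + -149.134)/2 = -8.567° is on the wrong side of the globe.)

171.433°E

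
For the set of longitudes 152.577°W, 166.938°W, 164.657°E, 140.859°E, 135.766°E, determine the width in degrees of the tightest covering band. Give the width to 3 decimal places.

71.657°

Sort the longitudes: -166.938°, -152.577°, +135.766°, +140.859°, +164.657°.
Eastward gaps between consecutive values (wrapping around): 14.361°, 288.343°, 5.093°, 23.798°, 28.405°.
Largest gap = 288.343° ⇒ minimal covering band is its complement: 360° − 288.343° = 71.657°.
Band runs from +135.766° eastward to -152.577°, crossing the antimeridian.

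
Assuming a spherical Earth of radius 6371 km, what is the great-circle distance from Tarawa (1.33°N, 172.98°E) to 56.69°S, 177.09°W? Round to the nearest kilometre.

Δλ = -177.09 − 172.98 = -350.07°; wrapped into (−180°, 180°]: 9.93°.
Δφ = -56.69 − 1.33 = -58.02°.
a = sin²(Δφ/2) + cos φ₁ · cos φ₂ · sin²(Δλ/2) = 0.239301.
c = 2·atan2(√a, √(1−a)) = 1.02231 rad → d = 6371·c ≈ 6513.12 km.

6513 km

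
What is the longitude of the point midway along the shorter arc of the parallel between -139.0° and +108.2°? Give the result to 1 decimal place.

+164.6°

Signed shortest Δλ from -139.0° to +108.2° is -112.8°.
Midpoint longitude = -139.0° + (-112.8°)/2 = -139.0° − 56.4° = -195.4°.
Normalise into (−180°, 180°]: +164.6°.
(The naïve average (-139.0 + +108.2)/2 = -15.4° is on the wrong side of the globe.)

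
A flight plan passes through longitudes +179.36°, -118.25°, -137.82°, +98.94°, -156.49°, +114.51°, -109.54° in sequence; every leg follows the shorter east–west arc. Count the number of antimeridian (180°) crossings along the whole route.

Leg 1: +179.36° → -118.25°, shortest Δλ = 62.39° (east) — crosses 180°.
Leg 2: -118.25° → -137.82°, shortest Δλ = -19.57° (west) — does not cross 180°.
Leg 3: -137.82° → +98.94°, shortest Δλ = -123.24° (west) — crosses 180°.
Leg 4: +98.94° → -156.49°, shortest Δλ = 104.57° (east) — crosses 180°.
Leg 5: -156.49° → +114.51°, shortest Δλ = -89.0° (west) — crosses 180°.
Leg 6: +114.51° → -109.54°, shortest Δλ = 135.95° (east) — crosses 180°.
Total crossings: 5.

5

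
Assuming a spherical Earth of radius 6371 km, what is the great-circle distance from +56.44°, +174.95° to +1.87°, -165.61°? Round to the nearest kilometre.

Δλ = -165.61 − 174.95 = -340.56°; wrapped into (−180°, 180°]: 19.44°.
Δφ = 1.87 − 56.44 = -54.57°.
a = sin²(Δφ/2) + cos φ₁ · cos φ₂ · sin²(Δλ/2) = 0.225895.
c = 2·atan2(√a, √(1−a)) = 0.99057 rad → d = 6371·c ≈ 6310.95 km.

6311 km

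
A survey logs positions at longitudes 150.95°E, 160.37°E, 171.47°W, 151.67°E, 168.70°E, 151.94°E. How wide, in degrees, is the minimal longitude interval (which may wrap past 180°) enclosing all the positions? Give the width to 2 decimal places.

37.58°

Sort the longitudes: -171.47°, +150.95°, +151.67°, +151.94°, +160.37°, +168.70°.
Eastward gaps between consecutive values (wrapping around): 322.42°, 0.72°, 0.27°, 8.43°, 8.33°, 19.83°.
Largest gap = 322.42° ⇒ minimal covering band is its complement: 360° − 322.42° = 37.58°.
Band runs from +150.95° eastward to -171.47°, crossing the antimeridian.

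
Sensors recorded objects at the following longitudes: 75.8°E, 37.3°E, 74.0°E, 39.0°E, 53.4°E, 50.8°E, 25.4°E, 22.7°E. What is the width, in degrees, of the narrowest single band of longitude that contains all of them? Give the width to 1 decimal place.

Sort the longitudes: +22.7°, +25.4°, +37.3°, +39.0°, +50.8°, +53.4°, +74.0°, +75.8°.
Eastward gaps between consecutive values (wrapping around): 2.7°, 11.9°, 1.7°, 11.8°, 2.6°, 20.6°, 1.8°, 306.9°.
Largest gap = 306.9° ⇒ minimal covering band is its complement: 360° − 306.9° = 53.1°.
Band runs from +22.7° eastward to +75.8°.

53.1°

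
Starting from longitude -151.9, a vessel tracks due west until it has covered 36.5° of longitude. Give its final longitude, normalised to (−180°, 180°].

+171.6°

Start at -151.9°; shift −36.5° → -188.4°.
-188.4° lies outside (−180°, 180°]; add 360° → +171.6°.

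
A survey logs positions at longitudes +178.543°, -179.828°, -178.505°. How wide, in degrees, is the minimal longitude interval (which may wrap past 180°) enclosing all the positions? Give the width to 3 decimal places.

Sort the longitudes: -179.828°, -178.505°, +178.543°.
Eastward gaps between consecutive values (wrapping around): 1.323°, 357.048°, 1.629°.
Largest gap = 357.048° ⇒ minimal covering band is its complement: 360° − 357.048° = 2.952°.
Band runs from +178.543° eastward to -178.505°, crossing the antimeridian.

2.952°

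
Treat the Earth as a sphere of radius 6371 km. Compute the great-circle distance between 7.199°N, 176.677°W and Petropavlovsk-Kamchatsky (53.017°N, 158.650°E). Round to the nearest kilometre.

5563 km

Δλ = 158.650 − -176.677 = 335.327°; wrapped into (−180°, 180°]: -24.673°.
Δφ = 53.017 − 7.199 = 45.818°.
a = sin²(Δφ/2) + cos φ₁ · cos φ₂ · sin²(Δλ/2) = 0.178774.
c = 2·atan2(√a, √(1−a)) = 0.87310 rad → d = 6371·c ≈ 5562.54 km.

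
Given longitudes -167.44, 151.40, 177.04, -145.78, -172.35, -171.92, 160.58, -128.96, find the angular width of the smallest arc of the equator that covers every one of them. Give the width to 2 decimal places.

Sort the longitudes: -172.35°, -171.92°, -167.44°, -145.78°, -128.96°, +151.40°, +160.58°, +177.04°.
Eastward gaps between consecutive values (wrapping around): 0.43°, 4.48°, 21.66°, 16.82°, 280.36°, 9.18°, 16.46°, 10.61°.
Largest gap = 280.36° ⇒ minimal covering band is its complement: 360° − 280.36° = 79.64°.
Band runs from +151.40° eastward to -128.96°, crossing the antimeridian.

79.64°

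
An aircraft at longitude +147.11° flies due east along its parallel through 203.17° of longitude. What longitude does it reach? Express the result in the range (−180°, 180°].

Start at +147.11°; shift +203.17° → +350.28°.
+350.28° lies outside (−180°, 180°]; subtract 360° → -9.72°.

-9.72°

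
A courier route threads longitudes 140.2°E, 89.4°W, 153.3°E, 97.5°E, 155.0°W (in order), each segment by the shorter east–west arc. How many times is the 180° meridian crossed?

Leg 1: +140.2° → -89.4°, shortest Δλ = 130.4° (east) — crosses 180°.
Leg 2: -89.4° → +153.3°, shortest Δλ = -117.3° (west) — crosses 180°.
Leg 3: +153.3° → +97.5°, shortest Δλ = -55.8° (west) — does not cross 180°.
Leg 4: +97.5° → -155.0°, shortest Δλ = 107.5° (east) — crosses 180°.
Total crossings: 3.

3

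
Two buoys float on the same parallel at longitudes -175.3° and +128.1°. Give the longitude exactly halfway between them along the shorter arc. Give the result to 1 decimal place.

+156.4°

Signed shortest Δλ from -175.3° to +128.1° is -56.6°.
Midpoint longitude = -175.3° + (-56.6°)/2 = -175.3° − 28.3° = -203.6°.
Normalise into (−180°, 180°]: +156.4°.
(The naïve average (-175.3 + +128.1)/2 = -23.6° is on the wrong side of the globe.)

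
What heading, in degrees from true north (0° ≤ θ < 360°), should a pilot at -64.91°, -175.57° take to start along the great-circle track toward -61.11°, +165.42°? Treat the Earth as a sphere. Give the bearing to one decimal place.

285.1°

Δλ = 165.42 − -175.57 = 340.99°; wrapped into (−180°, 180°]: -19.01°.
θ = atan2( sin Δλ · cos φ₂ , cos φ₁ · sin φ₂ − sin φ₁ · cos φ₂ · cos Δλ )
  = atan2(-0.15737, 0.04241) = -74.917° → normalised to [0°, 360°): 285.083°.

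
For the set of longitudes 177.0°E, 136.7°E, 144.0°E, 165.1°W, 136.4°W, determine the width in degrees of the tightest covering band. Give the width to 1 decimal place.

86.9°

Sort the longitudes: -165.1°, -136.4°, +136.7°, +144.0°, +177.0°.
Eastward gaps between consecutive values (wrapping around): 28.7°, 273.1°, 7.3°, 33.0°, 17.9°.
Largest gap = 273.1° ⇒ minimal covering band is its complement: 360° − 273.1° = 86.9°.
Band runs from +136.7° eastward to -136.4°, crossing the antimeridian.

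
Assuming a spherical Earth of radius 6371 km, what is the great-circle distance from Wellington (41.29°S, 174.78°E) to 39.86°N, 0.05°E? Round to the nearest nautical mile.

10552 nmi

Δλ = 0.05 − 174.78 = -174.73°.
Δφ = 39.86 − -41.29 = 81.15°.
a = sin²(Δφ/2) + cos φ₁ · cos φ₂ · sin²(Δλ/2) = 0.998625.
c = 2·atan2(√a, √(1−a)) = 3.06742 rad → d = 6371·c ≈ 19542.54 km ≈ 10552.13 nmi.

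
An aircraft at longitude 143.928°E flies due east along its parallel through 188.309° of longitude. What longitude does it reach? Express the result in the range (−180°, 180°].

Start at +143.928°; shift +188.309° → +332.237°.
+332.237° lies outside (−180°, 180°]; subtract 360° → -27.763°.

27.763°W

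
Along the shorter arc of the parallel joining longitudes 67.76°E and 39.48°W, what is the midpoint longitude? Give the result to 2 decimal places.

Signed shortest Δλ from +67.76° to -39.48° is -107.24°.
Midpoint longitude = +67.76° + (-107.24°)/2 = +67.76° − 53.62° = +14.14°.

14.14°E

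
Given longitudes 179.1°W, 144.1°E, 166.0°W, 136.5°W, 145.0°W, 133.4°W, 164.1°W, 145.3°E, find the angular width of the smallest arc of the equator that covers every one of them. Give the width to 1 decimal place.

Sort the longitudes: -179.1°, -166.0°, -164.1°, -145.0°, -136.5°, -133.4°, +144.1°, +145.3°.
Eastward gaps between consecutive values (wrapping around): 13.1°, 1.9°, 19.1°, 8.5°, 3.1°, 277.5°, 1.2°, 35.6°.
Largest gap = 277.5° ⇒ minimal covering band is its complement: 360° − 277.5° = 82.5°.
Band runs from +144.1° eastward to -133.4°, crossing the antimeridian.

82.5°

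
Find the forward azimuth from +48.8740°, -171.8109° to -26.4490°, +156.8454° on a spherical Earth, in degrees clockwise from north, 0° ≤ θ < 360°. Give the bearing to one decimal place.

208.2°

Δλ = 156.8454 − -171.8109 = 328.6563°; wrapped into (−180°, 180°]: -31.3437°.
θ = atan2( sin Δλ · cos φ₂ , cos φ₁ · sin φ₂ − sin φ₁ · cos φ₂ · cos Δλ )
  = atan2(-0.46573, -0.86895) = -151.810° → normalised to [0°, 360°): 208.190°.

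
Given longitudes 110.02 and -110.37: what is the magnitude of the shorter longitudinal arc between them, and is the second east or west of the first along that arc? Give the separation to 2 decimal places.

Raw difference: -110.37 − 110.02 = -220.39°.
Normalise into (−180°, 180°]: -220.39° + 360° = 139.61°.
Positive ⇒ the second point lies to the east; separation 139.61°.

139.61° east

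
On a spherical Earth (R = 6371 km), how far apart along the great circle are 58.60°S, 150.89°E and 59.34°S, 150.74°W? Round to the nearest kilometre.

3238 km

Δλ = -150.74 − 150.89 = -301.63°; wrapped into (−180°, 180°]: 58.37°.
Δφ = -59.34 − -58.60 = -0.74°.
a = sin²(Δφ/2) + cos φ₁ · cos φ₂ · sin²(Δλ/2) = 0.063217.
c = 2·atan2(√a, √(1−a)) = 0.50832 rad → d = 6371·c ≈ 3238.48 km.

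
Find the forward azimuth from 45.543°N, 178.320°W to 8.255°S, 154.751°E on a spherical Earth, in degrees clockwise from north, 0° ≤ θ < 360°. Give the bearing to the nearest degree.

212°

Δλ = 154.751 − -178.320 = 333.071°; wrapped into (−180°, 180°]: -26.929°.
θ = atan2( sin Δλ · cos φ₂ , cos φ₁ · sin φ₂ − sin φ₁ · cos φ₂ · cos Δλ )
  = atan2(-0.44819, -0.73035) = -148.464° → normalised to [0°, 360°): 211.536°.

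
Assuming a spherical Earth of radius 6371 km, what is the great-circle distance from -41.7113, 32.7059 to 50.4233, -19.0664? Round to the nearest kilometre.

11411 km

Δλ = -19.0664 − 32.7059 = -51.7723°.
Δφ = 50.4233 − -41.7113 = 92.1346°.
a = sin²(Δφ/2) + cos φ₁ · cos φ₂ · sin²(Δλ/2) = 0.609277.
c = 2·atan2(√a, √(1−a)) = 1.79113 rad → d = 6371·c ≈ 11411.28 km.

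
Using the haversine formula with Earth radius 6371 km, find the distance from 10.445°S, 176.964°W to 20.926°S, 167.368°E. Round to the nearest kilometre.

2040 km

Δλ = 167.368 − -176.964 = 344.332°; wrapped into (−180°, 180°]: -15.668°.
Δφ = -20.926 − -10.445 = -10.481°.
a = sin²(Δφ/2) + cos φ₁ · cos φ₂ · sin²(Δλ/2) = 0.025408.
c = 2·atan2(√a, √(1−a)) = 0.32016 rad → d = 6371·c ≈ 2039.76 km.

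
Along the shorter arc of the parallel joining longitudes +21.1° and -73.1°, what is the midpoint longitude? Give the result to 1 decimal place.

-26.0°

Signed shortest Δλ from +21.1° to -73.1° is -94.2°.
Midpoint longitude = +21.1° + (-94.2°)/2 = +21.1° − 47.1° = -26.0°.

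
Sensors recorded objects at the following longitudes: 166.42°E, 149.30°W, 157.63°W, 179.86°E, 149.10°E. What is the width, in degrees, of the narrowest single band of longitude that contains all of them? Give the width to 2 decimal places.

Sort the longitudes: -157.63°, -149.30°, +149.10°, +166.42°, +179.86°.
Eastward gaps between consecutive values (wrapping around): 8.33°, 298.40°, 17.32°, 13.44°, 22.51°.
Largest gap = 298.40° ⇒ minimal covering band is its complement: 360° − 298.40° = 61.60°.
Band runs from +149.10° eastward to -149.30°, crossing the antimeridian.

61.60°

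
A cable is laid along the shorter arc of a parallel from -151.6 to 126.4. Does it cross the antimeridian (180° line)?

Yes

Naïve |126.4 − -151.6| = 278.0° > 180°, so the shorter arc goes the other way round — across 180°.
Signed shortest Δλ = ((126.4 − -151.6 + 180) mod 360) − 180 = -82.0°.
Going west by 82.0° from -151.6° passes through 180° before reaching +126.4°.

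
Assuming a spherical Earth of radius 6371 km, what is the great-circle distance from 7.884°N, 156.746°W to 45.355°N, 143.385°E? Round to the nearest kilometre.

7055 km

Δλ = 143.385 − -156.746 = 300.131°; wrapped into (−180°, 180°]: -59.869°.
Δφ = 45.355 − 7.884 = 37.471°.
a = sin²(Δφ/2) + cos φ₁ · cos φ₂ · sin²(Δλ/2) = 0.276498.
c = 2·atan2(√a, √(1−a)) = 1.10738 rad → d = 6371·c ≈ 7055.14 km.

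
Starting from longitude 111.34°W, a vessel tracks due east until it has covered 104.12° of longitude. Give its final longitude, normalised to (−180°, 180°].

7.22°W

Start at -111.34°; shift +104.12° → -7.22°.
-7.22° already lies in (−180°, 180°].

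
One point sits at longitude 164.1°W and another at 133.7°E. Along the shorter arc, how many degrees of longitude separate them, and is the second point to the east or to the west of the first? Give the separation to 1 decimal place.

Raw difference: 133.7 − -164.1 = 297.8°.
Normalise into (−180°, 180°]: 297.8° − 360° = -62.2°.
Negative ⇒ the second point lies to the west; separation 62.2°.

62.2° west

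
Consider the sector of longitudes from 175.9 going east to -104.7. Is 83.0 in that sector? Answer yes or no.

No

Band width going east from +175.9° to -104.7°: ((-104.7 − 175.9) mod 360) = 79.4°.
Offset of +83.0° east of the west edge: ((83.0 − 175.9) mod 360) = 267.1°.
267.1° > 79.4° ⇒ outside.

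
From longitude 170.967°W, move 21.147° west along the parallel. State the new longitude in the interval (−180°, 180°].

167.886°E

Start at -170.967°; shift −21.147° → -192.114°.
-192.114° lies outside (−180°, 180°]; add 360° → +167.886°.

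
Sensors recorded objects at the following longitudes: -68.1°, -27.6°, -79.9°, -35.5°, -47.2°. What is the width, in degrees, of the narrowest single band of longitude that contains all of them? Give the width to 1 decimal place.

Sort the longitudes: -79.9°, -68.1°, -47.2°, -35.5°, -27.6°.
Eastward gaps between consecutive values (wrapping around): 11.8°, 20.9°, 11.7°, 7.9°, 307.7°.
Largest gap = 307.7° ⇒ minimal covering band is its complement: 360° − 307.7° = 52.3°.
Band runs from -79.9° eastward to -27.6°.

52.3°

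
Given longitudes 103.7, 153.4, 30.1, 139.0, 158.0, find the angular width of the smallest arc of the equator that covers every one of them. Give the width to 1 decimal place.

127.9°

Sort the longitudes: +30.1°, +103.7°, +139.0°, +153.4°, +158.0°.
Eastward gaps between consecutive values (wrapping around): 73.6°, 35.3°, 14.4°, 4.6°, 232.1°.
Largest gap = 232.1° ⇒ minimal covering band is its complement: 360° − 232.1° = 127.9°.
Band runs from +30.1° eastward to +158.0°.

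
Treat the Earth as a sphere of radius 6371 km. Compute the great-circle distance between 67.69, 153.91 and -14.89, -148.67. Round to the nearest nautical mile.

Δλ = -148.67 − 153.91 = -302.58°; wrapped into (−180°, 180°]: 57.42°.
Δφ = -14.89 − 67.69 = -82.58°.
a = sin²(Δφ/2) + cos φ₁ · cos φ₂ · sin²(Δλ/2) = 0.520089.
c = 2·atan2(√a, √(1−a)) = 1.61098 rad → d = 6371·c ≈ 10263.58 km ≈ 5541.89 nmi.

5542 nmi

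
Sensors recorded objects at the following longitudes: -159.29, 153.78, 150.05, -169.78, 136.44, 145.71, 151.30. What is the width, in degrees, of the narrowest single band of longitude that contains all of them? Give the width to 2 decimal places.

64.27°

Sort the longitudes: -169.78°, -159.29°, +136.44°, +145.71°, +150.05°, +151.30°, +153.78°.
Eastward gaps between consecutive values (wrapping around): 10.49°, 295.73°, 9.27°, 4.34°, 1.25°, 2.48°, 36.44°.
Largest gap = 295.73° ⇒ minimal covering band is its complement: 360° − 295.73° = 64.27°.
Band runs from +136.44° eastward to -159.29°, crossing the antimeridian.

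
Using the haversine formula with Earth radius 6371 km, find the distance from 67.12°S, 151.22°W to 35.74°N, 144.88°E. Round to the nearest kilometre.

Δλ = 144.88 − -151.22 = 296.10°; wrapped into (−180°, 180°]: -63.90°.
Δφ = 35.74 − -67.12 = 102.86°.
a = sin²(Δφ/2) + cos φ₁ · cos φ₂ · sin²(Δλ/2) = 0.699657.
c = 2·atan2(√a, √(1−a)) = 1.98157 rad → d = 6371·c ≈ 12624.55 km.

12625 km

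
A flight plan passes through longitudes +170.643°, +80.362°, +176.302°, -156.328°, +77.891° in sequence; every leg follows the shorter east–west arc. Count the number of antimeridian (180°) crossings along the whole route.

2

Leg 1: +170.643° → +80.362°, shortest Δλ = -90.281° (west) — does not cross 180°.
Leg 2: +80.362° → +176.302°, shortest Δλ = 95.94° (east) — does not cross 180°.
Leg 3: +176.302° → -156.328°, shortest Δλ = 27.37° (east) — crosses 180°.
Leg 4: -156.328° → +77.891°, shortest Δλ = -125.781° (west) — crosses 180°.
Total crossings: 2.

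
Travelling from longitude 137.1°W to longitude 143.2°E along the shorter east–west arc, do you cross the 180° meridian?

Naïve |143.2 − -137.1| = 280.3° > 180°, so the shorter arc goes the other way round — across 180°.
Signed shortest Δλ = ((143.2 − -137.1 + 180) mod 360) − 180 = -79.7°.
Going west by 79.7° from -137.1° passes through 180° before reaching +143.2°.

Yes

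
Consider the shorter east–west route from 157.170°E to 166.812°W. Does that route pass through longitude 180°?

Yes

Naïve |-166.812 − 157.170| = 323.982° > 180°, so the shorter arc goes the other way round — across 180°.
Signed shortest Δλ = ((-166.812 − 157.170 + 180) mod 360) − 180 = 36.018°.
Going east by 36.018° from +157.170° passes through 180° before reaching -166.812°.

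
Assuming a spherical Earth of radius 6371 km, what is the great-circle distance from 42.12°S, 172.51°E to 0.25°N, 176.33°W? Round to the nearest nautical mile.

2615 nmi

Δλ = -176.33 − 172.51 = -348.84°; wrapped into (−180°, 180°]: 11.16°.
Δφ = 0.25 − -42.12 = 42.37°.
a = sin²(Δφ/2) + cos φ₁ · cos φ₂ · sin²(Δλ/2) = 0.137609.
c = 2·atan2(√a, √(1−a)) = 0.76008 rad → d = 6371·c ≈ 4842.45 km ≈ 2614.72 nmi.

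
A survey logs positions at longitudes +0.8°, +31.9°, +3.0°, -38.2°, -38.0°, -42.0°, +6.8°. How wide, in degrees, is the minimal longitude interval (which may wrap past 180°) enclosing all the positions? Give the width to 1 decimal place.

Sort the longitudes: -42.0°, -38.2°, -38.0°, +0.8°, +3.0°, +6.8°, +31.9°.
Eastward gaps between consecutive values (wrapping around): 3.8°, 0.2°, 38.8°, 2.2°, 3.8°, 25.1°, 286.1°.
Largest gap = 286.1° ⇒ minimal covering band is its complement: 360° − 286.1° = 73.9°.
Band runs from -42.0° eastward to +31.9°.

73.9°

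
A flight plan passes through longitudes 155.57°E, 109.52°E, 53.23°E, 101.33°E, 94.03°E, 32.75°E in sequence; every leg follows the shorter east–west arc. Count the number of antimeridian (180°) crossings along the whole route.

Leg 1: +155.57° → +109.52°, shortest Δλ = -46.05° (west) — does not cross 180°.
Leg 2: +109.52° → +53.23°, shortest Δλ = -56.29° (west) — does not cross 180°.
Leg 3: +53.23° → +101.33°, shortest Δλ = 48.1° (east) — does not cross 180°.
Leg 4: +101.33° → +94.03°, shortest Δλ = -7.3° (west) — does not cross 180°.
Leg 5: +94.03° → +32.75°, shortest Δλ = -61.28° (west) — does not cross 180°.
Total crossings: 0.

0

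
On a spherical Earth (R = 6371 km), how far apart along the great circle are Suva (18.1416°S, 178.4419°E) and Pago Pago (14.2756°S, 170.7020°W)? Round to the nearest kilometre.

1236 km

Δλ = -170.7020 − 178.4419 = -349.1439°; wrapped into (−180°, 180°]: 10.8561°.
Δφ = -14.2756 − -18.1416 = 3.8660°.
a = sin²(Δφ/2) + cos φ₁ · cos φ₂ · sin²(Δλ/2) = 0.009379.
c = 2·atan2(√a, √(1−a)) = 0.19399 rad → d = 6371·c ≈ 1235.92 km.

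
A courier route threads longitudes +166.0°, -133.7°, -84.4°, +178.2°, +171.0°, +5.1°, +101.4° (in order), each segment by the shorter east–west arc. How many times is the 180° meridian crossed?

Leg 1: +166.0° → -133.7°, shortest Δλ = 60.3° (east) — crosses 180°.
Leg 2: -133.7° → -84.4°, shortest Δλ = 49.3° (east) — does not cross 180°.
Leg 3: -84.4° → +178.2°, shortest Δλ = -97.4° (west) — crosses 180°.
Leg 4: +178.2° → +171.0°, shortest Δλ = -7.2° (west) — does not cross 180°.
Leg 5: +171.0° → +5.1°, shortest Δλ = -165.9° (west) — does not cross 180°.
Leg 6: +5.1° → +101.4°, shortest Δλ = 96.3° (east) — does not cross 180°.
Total crossings: 2.

2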